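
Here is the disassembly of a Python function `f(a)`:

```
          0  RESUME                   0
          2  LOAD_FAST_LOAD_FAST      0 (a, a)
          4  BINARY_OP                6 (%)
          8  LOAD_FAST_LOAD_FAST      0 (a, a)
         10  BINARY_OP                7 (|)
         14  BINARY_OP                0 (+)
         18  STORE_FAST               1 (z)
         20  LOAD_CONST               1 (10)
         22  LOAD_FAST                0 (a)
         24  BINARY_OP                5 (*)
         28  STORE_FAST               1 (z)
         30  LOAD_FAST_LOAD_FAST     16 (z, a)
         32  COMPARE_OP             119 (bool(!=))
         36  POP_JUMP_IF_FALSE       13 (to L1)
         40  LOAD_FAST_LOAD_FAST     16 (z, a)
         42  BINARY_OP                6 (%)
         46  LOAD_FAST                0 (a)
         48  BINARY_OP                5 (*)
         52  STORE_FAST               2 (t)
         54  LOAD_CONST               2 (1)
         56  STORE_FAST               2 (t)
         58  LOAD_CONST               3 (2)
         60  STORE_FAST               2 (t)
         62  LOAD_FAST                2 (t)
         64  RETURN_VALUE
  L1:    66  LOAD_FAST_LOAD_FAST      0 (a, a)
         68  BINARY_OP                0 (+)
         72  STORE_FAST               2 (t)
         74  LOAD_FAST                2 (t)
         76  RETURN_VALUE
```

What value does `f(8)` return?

2

LOAD_FAST_LOAD_FAST a,a → push 8,8. Stack: [8, 8]
BINARY_OP % → 8 % 8 = 0. Stack: [0]
LOAD_FAST_LOAD_FAST a,a → push 8,8. Stack: [0, 8, 8]
BINARY_OP | → 8 | 8 = 8. Stack: [0, 8]
BINARY_OP + → 0 + 8 = 8. Stack: [8]
STORE_FAST z → z=8. Stack: []
LOAD_CONST → push 10. Stack: [10]
LOAD_FAST a → push 8. Stack: [10, 8]
BINARY_OP * → 10 * 8 = 80. Stack: [80]
STORE_FAST z → z=80. Stack: []
LOAD_FAST_LOAD_FAST z,a → push 80,8. Stack: [80, 8]
COMPARE_OP bool(!=) → 80 vs 8 = True. Stack: [True]
POP_JUMP_IF_FALSE → pop True; no jump. Stack: []
LOAD_FAST_LOAD_FAST z,a → push 80,8. Stack: [80, 8]
BINARY_OP % → 80 % 8 = 0. Stack: [0]
LOAD_FAST a → push 8. Stack: [0, 8]
BINARY_OP * → 0 * 8 = 0. Stack: [0]
STORE_FAST t → t=0. Stack: []
LOAD_CONST → push 1. Stack: [1]
STORE_FAST t → t=1. Stack: []
LOAD_CONST → push 2. Stack: [2]
STORE_FAST t → t=2. Stack: []
LOAD_FAST t → push 2. Stack: [2]
RETURN_VALUE → return 2.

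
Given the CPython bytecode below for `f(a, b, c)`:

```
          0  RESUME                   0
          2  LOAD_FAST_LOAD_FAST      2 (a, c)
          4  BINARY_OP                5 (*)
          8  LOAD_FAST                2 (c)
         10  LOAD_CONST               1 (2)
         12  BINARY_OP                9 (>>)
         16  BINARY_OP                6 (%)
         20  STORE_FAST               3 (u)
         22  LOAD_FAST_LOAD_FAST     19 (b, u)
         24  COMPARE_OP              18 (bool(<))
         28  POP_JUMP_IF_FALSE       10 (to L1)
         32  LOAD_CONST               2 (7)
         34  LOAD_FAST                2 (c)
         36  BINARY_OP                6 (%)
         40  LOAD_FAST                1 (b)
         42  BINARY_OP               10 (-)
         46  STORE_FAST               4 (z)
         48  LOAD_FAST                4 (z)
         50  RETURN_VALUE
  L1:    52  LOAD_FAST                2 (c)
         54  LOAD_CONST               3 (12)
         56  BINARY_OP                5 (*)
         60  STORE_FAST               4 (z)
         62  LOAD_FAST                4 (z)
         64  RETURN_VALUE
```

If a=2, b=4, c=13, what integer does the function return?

LOAD_FAST_LOAD_FAST a,c → push 2,13. Stack: [2, 13]
BINARY_OP * → 2 * 13 = 26. Stack: [26]
LOAD_FAST c → push 13. Stack: [26, 13]
LOAD_CONST → push 2. Stack: [26, 13, 2]
BINARY_OP >> → 13 >> 2 = 3. Stack: [26, 3]
BINARY_OP % → 26 % 3 = 2. Stack: [2]
STORE_FAST u → u=2. Stack: []
LOAD_FAST_LOAD_FAST b,u → push 4,2. Stack: [4, 2]
COMPARE_OP bool(<) → 4 vs 2 = False. Stack: [False]
POP_JUMP_IF_FALSE → pop False; jump. Stack: []
LOAD_FAST c → push 13. Stack: [13]
LOAD_CONST → push 12. Stack: [13, 12]
BINARY_OP * → 13 * 12 = 156. Stack: [156]
STORE_FAST z → z=156. Stack: []
LOAD_FAST z → push 156. Stack: [156]
RETURN_VALUE → return 156.

156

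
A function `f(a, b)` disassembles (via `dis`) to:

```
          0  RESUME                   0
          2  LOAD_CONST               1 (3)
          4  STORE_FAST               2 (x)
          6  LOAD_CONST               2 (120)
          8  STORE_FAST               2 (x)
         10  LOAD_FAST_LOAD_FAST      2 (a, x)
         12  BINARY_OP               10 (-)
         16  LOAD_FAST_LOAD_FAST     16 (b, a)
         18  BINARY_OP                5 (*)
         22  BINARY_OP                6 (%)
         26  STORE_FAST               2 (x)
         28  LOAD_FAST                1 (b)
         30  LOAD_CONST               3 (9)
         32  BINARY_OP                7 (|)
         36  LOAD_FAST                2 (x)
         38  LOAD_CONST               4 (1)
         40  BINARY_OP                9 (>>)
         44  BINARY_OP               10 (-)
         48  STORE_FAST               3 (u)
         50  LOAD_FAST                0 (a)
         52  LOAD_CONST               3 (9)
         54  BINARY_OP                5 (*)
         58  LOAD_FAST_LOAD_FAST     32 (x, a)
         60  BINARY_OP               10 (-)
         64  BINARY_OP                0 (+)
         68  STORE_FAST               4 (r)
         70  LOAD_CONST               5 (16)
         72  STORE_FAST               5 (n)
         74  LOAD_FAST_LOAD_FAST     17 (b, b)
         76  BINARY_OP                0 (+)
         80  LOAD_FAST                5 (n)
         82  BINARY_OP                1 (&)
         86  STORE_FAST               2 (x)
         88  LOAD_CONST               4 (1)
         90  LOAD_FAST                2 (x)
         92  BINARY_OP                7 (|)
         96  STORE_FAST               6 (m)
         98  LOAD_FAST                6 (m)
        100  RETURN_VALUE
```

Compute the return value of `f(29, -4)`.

17

LOAD_CONST → push 3. Stack: [3]
STORE_FAST x → x=3. Stack: []
LOAD_CONST → push 120. Stack: [120]
STORE_FAST x → x=120. Stack: []
LOAD_FAST_LOAD_FAST a,x → push 29,120. Stack: [29, 120]
BINARY_OP - → 29 - 120 = -91. Stack: [-91]
LOAD_FAST_LOAD_FAST b,a → push -4,29. Stack: [-91, -4, 29]
BINARY_OP * → -4 * 29 = -116. Stack: [-91, -116]
BINARY_OP % → -91 % -116 = -91. Stack: [-91]
STORE_FAST x → x=-91. Stack: []
LOAD_FAST b → push -4. Stack: [-4]
LOAD_CONST → push 9. Stack: [-4, 9]
BINARY_OP | → -4 | 9 = -3. Stack: [-3]
LOAD_FAST x → push -91. Stack: [-3, -91]
LOAD_CONST → push 1. Stack: [-3, -91, 1]
BINARY_OP >> → -91 >> 1 = -46. Stack: [-3, -46]
BINARY_OP - → -3 - -46 = 43. Stack: [43]
STORE_FAST u → u=43. Stack: []
LOAD_FAST a → push 29. Stack: [29]
LOAD_CONST → push 9. Stack: [29, 9]
BINARY_OP * → 29 * 9 = 261. Stack: [261]
LOAD_FAST_LOAD_FAST x,a → push -91,29. Stack: [261, -91, 29]
BINARY_OP - → -91 - 29 = -120. Stack: [261, -120]
BINARY_OP + → 261 + -120 = 141. Stack: [141]
STORE_FAST r → r=141. Stack: []
LOAD_CONST → push 16. Stack: [16]
STORE_FAST n → n=16. Stack: []
LOAD_FAST_LOAD_FAST b,b → push -4,-4. Stack: [-4, -4]
BINARY_OP + → -4 + -4 = -8. Stack: [-8]
LOAD_FAST n → push 16. Stack: [-8, 16]
BINARY_OP & → -8 & 16 = 16. Stack: [16]
STORE_FAST x → x=16. Stack: []
LOAD_CONST → push 1. Stack: [1]
LOAD_FAST x → push 16. Stack: [1, 16]
BINARY_OP | → 1 | 16 = 17. Stack: [17]
STORE_FAST m → m=17. Stack: []
LOAD_FAST m → push 17. Stack: [17]
RETURN_VALUE → return 17.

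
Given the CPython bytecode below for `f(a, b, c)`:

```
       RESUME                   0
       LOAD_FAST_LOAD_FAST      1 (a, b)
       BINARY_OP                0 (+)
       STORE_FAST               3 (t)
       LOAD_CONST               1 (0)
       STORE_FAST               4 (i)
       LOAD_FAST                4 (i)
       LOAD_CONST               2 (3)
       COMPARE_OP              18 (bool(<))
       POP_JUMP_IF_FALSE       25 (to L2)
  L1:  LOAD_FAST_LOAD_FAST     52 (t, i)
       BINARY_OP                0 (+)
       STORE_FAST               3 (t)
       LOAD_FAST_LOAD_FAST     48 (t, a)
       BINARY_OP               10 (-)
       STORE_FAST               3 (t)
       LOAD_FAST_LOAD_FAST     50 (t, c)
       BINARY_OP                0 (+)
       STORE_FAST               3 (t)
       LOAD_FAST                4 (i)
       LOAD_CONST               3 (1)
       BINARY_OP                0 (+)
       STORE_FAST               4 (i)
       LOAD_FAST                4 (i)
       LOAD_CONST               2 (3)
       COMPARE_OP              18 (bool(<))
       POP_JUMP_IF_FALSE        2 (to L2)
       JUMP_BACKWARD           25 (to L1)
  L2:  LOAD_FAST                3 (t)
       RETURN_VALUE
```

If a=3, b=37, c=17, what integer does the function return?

85

LOAD_FAST_LOAD_FAST a,b → push 3,37. Stack: [3, 37]
BINARY_OP + → 3 + 37 = 40. Stack: [40]
STORE_FAST t → t=40. Stack: []
LOAD_CONST → push 0. Stack: [0]
STORE_FAST i → i=0. Stack: []
LOAD_FAST i → push 0. Stack: [0]
LOAD_CONST → push 3. Stack: [0, 3]
COMPARE_OP bool(<) → 0 vs 3 = True. Stack: [True]
POP_JUMP_IF_FALSE → pop True; no jump. Stack: []
LOAD_FAST_LOAD_FAST t,i → push 40,0. Stack: [40, 0]
BINARY_OP + → 40 + 0 = 40. Stack: [40]
STORE_FAST t → t=40. Stack: []
LOAD_FAST_LOAD_FAST t,a → push 40,3. Stack: [40, 3]
BINARY_OP - → 40 - 3 = 37. Stack: [37]
STORE_FAST t → t=37. Stack: []
LOAD_FAST_LOAD_FAST t,c → push 37,17. Stack: [37, 17]
BINARY_OP + → 37 + 17 = 54. Stack: [54]
STORE_FAST t → t=54. Stack: []
LOAD_FAST i → push 0. Stack: [0]
LOAD_CONST → push 1. Stack: [0, 1]
BINARY_OP + → 0 + 1 = 1. Stack: [1]
STORE_FAST i → i=1. Stack: []
LOAD_FAST i → push 1. Stack: [1]
LOAD_CONST → push 3. Stack: [1, 3]
COMPARE_OP bool(<) → 1 vs 3 = True. Stack: [True]
POP_JUMP_IF_FALSE → pop True; no jump. Stack: []
LOAD_FAST_LOAD_FAST t,i → push 54,1. Stack: [54, 1]
BINARY_OP + → 54 + 1 = 55. Stack: [55]
STORE_FAST t → t=55. Stack: []
LOAD_FAST_LOAD_FAST t,a → push 55,3. Stack: [55, 3]
BINARY_OP - → 55 - 3 = 52. Stack: [52]
STORE_FAST t → t=52. Stack: []
LOAD_FAST_LOAD_FAST t,c → push 52,17. Stack: [52, 17]
BINARY_OP + → 52 + 17 = 69. Stack: [69]
STORE_FAST t → t=69. Stack: []
LOAD_FAST i → push 1. Stack: [1]
LOAD_CONST → push 1. Stack: [1, 1]
BINARY_OP + → 1 + 1 = 2. Stack: [2]
STORE_FAST i → i=2. Stack: []
LOAD_FAST i → push 2. Stack: [2]
LOAD_CONST → push 3. Stack: [2, 3]
COMPARE_OP bool(<) → 2 vs 3 = True. Stack: [True]
POP_JUMP_IF_FALSE → pop True; no jump. Stack: []
LOAD_FAST_LOAD_FAST t,i → push 69,2. Stack: [69, 2]
BINARY_OP + → 69 + 2 = 71. Stack: [71]
STORE_FAST t → t=71. Stack: []
LOAD_FAST_LOAD_FAST t,a → push 71,3. Stack: [71, 3]
BINARY_OP - → 71 - 3 = 68. Stack: [68]
STORE_FAST t → t=68. Stack: []
LOAD_FAST_LOAD_FAST t,c → push 68,17. Stack: [68, 17]
BINARY_OP + → 68 + 17 = 85. Stack: [85]
STORE_FAST t → t=85. Stack: []
LOAD_FAST i → push 2. Stack: [2]
LOAD_CONST → push 1. Stack: [2, 1]
BINARY_OP + → 2 + 1 = 3. Stack: [3]
STORE_FAST i → i=3. Stack: []
LOAD_FAST i → push 3. Stack: [3]
LOAD_CONST → push 3. Stack: [3, 3]
COMPARE_OP bool(<) → 3 vs 3 = False. Stack: [False]
POP_JUMP_IF_FALSE → pop False; jump. Stack: []
LOAD_FAST t → push 85. Stack: [85]
RETURN_VALUE → return 85.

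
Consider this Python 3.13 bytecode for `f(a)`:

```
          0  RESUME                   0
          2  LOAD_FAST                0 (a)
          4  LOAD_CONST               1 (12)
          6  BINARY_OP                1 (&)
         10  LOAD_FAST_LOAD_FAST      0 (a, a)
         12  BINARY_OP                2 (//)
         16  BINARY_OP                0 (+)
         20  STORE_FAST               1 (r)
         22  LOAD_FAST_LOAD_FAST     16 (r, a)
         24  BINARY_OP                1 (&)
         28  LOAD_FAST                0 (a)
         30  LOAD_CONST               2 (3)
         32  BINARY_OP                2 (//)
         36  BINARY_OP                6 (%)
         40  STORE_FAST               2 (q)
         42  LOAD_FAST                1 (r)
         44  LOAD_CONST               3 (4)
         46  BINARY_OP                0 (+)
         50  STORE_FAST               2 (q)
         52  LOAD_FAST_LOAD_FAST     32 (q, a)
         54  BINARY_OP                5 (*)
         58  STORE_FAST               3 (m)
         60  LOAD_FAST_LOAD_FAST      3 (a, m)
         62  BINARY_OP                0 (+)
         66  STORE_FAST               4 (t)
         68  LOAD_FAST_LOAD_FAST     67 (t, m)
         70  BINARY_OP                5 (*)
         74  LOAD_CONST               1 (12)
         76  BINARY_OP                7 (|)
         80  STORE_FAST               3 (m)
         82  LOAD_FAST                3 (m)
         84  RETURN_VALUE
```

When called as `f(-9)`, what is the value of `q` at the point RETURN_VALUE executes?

9

LOAD_FAST a → push -9. Stack: [-9]
LOAD_CONST → push 12. Stack: [-9, 12]
BINARY_OP & → -9 & 12 = 4. Stack: [4]
LOAD_FAST_LOAD_FAST a,a → push -9,-9. Stack: [4, -9, -9]
BINARY_OP // → -9 // -9 = 1. Stack: [4, 1]
BINARY_OP + → 4 + 1 = 5. Stack: [5]
STORE_FAST r → r=5. Stack: []
LOAD_FAST_LOAD_FAST r,a → push 5,-9. Stack: [5, -9]
BINARY_OP & → 5 & -9 = 5. Stack: [5]
LOAD_FAST a → push -9. Stack: [5, -9]
LOAD_CONST → push 3. Stack: [5, -9, 3]
BINARY_OP // → -9 // 3 = -3. Stack: [5, -3]
BINARY_OP % → 5 % -3 = -1. Stack: [-1]
STORE_FAST q → q=-1. Stack: []
LOAD_FAST r → push 5. Stack: [5]
LOAD_CONST → push 4. Stack: [5, 4]
BINARY_OP + → 5 + 4 = 9. Stack: [9]
STORE_FAST q → q=9. Stack: []
LOAD_FAST_LOAD_FAST q,a → push 9,-9. Stack: [9, -9]
BINARY_OP * → 9 * -9 = -81. Stack: [-81]
STORE_FAST m → m=-81. Stack: []
LOAD_FAST_LOAD_FAST a,m → push -9,-81. Stack: [-9, -81]
BINARY_OP + → -9 + -81 = -90. Stack: [-90]
STORE_FAST t → t=-90. Stack: []
LOAD_FAST_LOAD_FAST t,m → push -90,-81. Stack: [-90, -81]
BINARY_OP * → -90 * -81 = 7290. Stack: [7290]
LOAD_CONST → push 12. Stack: [7290, 12]
BINARY_OP | → 7290 | 12 = 7294. Stack: [7294]
STORE_FAST m → m=7294. Stack: []
LOAD_FAST m → push 7294. Stack: [7294]
RETURN_VALUE → return 7294.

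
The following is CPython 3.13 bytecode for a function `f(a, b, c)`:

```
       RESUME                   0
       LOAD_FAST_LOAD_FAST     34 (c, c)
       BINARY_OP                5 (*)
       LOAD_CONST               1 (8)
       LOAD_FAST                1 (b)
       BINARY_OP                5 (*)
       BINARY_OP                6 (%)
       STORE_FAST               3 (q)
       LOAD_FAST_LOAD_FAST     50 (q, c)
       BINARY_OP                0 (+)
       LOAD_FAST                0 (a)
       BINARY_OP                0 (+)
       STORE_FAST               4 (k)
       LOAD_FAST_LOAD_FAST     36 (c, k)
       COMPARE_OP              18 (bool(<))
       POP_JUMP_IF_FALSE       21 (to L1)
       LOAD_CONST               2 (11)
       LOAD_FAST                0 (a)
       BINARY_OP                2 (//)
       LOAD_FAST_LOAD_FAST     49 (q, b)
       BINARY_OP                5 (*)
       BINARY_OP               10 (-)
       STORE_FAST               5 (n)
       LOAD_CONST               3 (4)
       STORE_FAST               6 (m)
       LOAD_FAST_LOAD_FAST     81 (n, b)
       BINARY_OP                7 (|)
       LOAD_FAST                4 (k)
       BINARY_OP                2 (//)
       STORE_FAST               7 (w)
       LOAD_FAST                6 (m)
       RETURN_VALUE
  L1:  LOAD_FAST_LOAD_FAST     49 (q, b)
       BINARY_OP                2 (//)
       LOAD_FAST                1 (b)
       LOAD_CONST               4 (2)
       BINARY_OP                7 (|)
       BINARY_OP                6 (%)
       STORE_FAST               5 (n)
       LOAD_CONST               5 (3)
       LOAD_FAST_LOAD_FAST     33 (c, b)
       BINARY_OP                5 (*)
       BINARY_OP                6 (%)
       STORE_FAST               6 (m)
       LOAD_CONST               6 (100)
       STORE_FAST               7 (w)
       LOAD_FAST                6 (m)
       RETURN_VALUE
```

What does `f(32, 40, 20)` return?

LOAD_FAST_LOAD_FAST c,c → push 20,20. Stack: [20, 20]
BINARY_OP * → 20 * 20 = 400. Stack: [400]
LOAD_CONST → push 8. Stack: [400, 8]
LOAD_FAST b → push 40. Stack: [400, 8, 40]
BINARY_OP * → 8 * 40 = 320. Stack: [400, 320]
BINARY_OP % → 400 % 320 = 80. Stack: [80]
STORE_FAST q → q=80. Stack: []
LOAD_FAST_LOAD_FAST q,c → push 80,20. Stack: [80, 20]
BINARY_OP + → 80 + 20 = 100. Stack: [100]
LOAD_FAST a → push 32. Stack: [100, 32]
BINARY_OP + → 100 + 32 = 132. Stack: [132]
STORE_FAST k → k=132. Stack: []
LOAD_FAST_LOAD_FAST c,k → push 20,132. Stack: [20, 132]
COMPARE_OP bool(<) → 20 vs 132 = True. Stack: [True]
POP_JUMP_IF_FALSE → pop True; no jump. Stack: []
LOAD_CONST → push 11. Stack: [11]
LOAD_FAST a → push 32. Stack: [11, 32]
BINARY_OP // → 11 // 32 = 0. Stack: [0]
LOAD_FAST_LOAD_FAST q,b → push 80,40. Stack: [0, 80, 40]
BINARY_OP * → 80 * 40 = 3200. Stack: [0, 3200]
BINARY_OP - → 0 - 3200 = -3200. Stack: [-3200]
STORE_FAST n → n=-3200. Stack: []
LOAD_CONST → push 4. Stack: [4]
STORE_FAST m → m=4. Stack: []
LOAD_FAST_LOAD_FAST n,b → push -3200,40. Stack: [-3200, 40]
BINARY_OP | → -3200 | 40 = -3160. Stack: [-3160]
LOAD_FAST k → push 132. Stack: [-3160, 132]
BINARY_OP // → -3160 // 132 = -24. Stack: [-24]
STORE_FAST w → w=-24. Stack: []
LOAD_FAST m → push 4. Stack: [4]
RETURN_VALUE → return 4.

4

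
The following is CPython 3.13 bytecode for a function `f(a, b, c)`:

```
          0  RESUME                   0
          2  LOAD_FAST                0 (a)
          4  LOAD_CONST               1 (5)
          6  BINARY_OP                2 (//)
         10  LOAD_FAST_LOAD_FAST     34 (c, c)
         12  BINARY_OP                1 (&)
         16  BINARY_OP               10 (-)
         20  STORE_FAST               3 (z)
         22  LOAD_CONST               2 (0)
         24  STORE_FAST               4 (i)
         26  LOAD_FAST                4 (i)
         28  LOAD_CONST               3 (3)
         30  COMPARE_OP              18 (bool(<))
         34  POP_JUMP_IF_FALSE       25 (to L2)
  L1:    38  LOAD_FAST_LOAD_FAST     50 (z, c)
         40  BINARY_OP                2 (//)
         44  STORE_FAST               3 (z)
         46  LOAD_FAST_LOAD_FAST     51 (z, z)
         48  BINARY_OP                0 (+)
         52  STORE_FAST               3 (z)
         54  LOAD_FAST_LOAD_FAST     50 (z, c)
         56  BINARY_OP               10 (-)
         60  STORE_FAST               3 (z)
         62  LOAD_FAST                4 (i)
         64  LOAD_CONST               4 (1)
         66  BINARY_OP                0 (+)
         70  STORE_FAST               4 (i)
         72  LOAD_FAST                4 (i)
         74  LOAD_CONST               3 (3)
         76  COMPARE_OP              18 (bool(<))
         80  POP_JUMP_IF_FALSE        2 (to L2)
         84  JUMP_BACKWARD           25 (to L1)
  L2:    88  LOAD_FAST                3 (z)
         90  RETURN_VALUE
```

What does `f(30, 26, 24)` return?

-28

LOAD_FAST a → push 30
LOAD_CONST → push 5
BINARY_OP // → 30 // 5 = 6
LOAD_FAST_LOAD_FAST c,c → push 24,24
BINARY_OP & → 24 & 24 = 24
BINARY_OP - → 6 - 24 = -18
STORE_FAST z → z=-18
LOAD_CONST → push 0
STORE_FAST i → i=0
LOAD_FAST i → push 0
LOAD_CONST → push 3
COMPARE_OP bool(<) → 0 vs 3 = True
POP_JUMP_IF_FALSE → pop True; no jump
LOAD_FAST_LOAD_FAST z,c → push -18,24
BINARY_OP // → -18 // 24 = -1
STORE_FAST z → z=-1
LOAD_FAST_LOAD_FAST z,z → push -1,-1
BINARY_OP + → -1 + -1 = -2
STORE_FAST z → z=-2
LOAD_FAST_LOAD_FAST z,c → push -2,24
BINARY_OP - → -2 - 24 = -26
STORE_FAST z → z=-26
LOAD_FAST i → push 0
LOAD_CONST → push 1
BINARY_OP + → 0 + 1 = 1
STORE_FAST i → i=1
LOAD_FAST i → push 1
LOAD_CONST → push 3
COMPARE_OP bool(<) → 1 vs 3 = True
POP_JUMP_IF_FALSE → pop True; no jump
LOAD_FAST_LOAD_FAST z,c → push -26,24
BINARY_OP // → -26 // 24 = -2
STORE_FAST z → z=-2
LOAD_FAST_LOAD_FAST z,z → push -2,-2
BINARY_OP + → -2 + -2 = -4
STORE_FAST z → z=-4
LOAD_FAST_LOAD_FAST z,c → push -4,24
BINARY_OP - → -4 - 24 = -28
STORE_FAST z → z=-28
LOAD_FAST i → push 1
LOAD_CONST → push 1
BINARY_OP + → 1 + 1 = 2
STORE_FAST i → i=2
LOAD_FAST i → push 2
LOAD_CONST → push 3
COMPARE_OP bool(<) → 2 vs 3 = True
POP_JUMP_IF_FALSE → pop True; no jump
LOAD_FAST_LOAD_FAST z,c → push -28,24
BINARY_OP // → -28 // 24 = -2
STORE_FAST z → z=-2
LOAD_FAST_LOAD_FAST z,z → push -2,-2
BINARY_OP + → -2 + -2 = -4
STORE_FAST z → z=-4
LOAD_FAST_LOAD_FAST z,c → push -4,24
BINARY_OP - → -4 - 24 = -28
STORE_FAST z → z=-28
LOAD_FAST i → push 2
LOAD_CONST → push 1
BINARY_OP + → 2 + 1 = 3
STORE_FAST i → i=3
LOAD_FAST i → push 3
LOAD_CONST → push 3
COMPARE_OP bool(<) → 3 vs 3 = False
POP_JUMP_IF_FALSE → pop False; jump
LOAD_FAST z → push -28
RETURN_VALUE → return -28.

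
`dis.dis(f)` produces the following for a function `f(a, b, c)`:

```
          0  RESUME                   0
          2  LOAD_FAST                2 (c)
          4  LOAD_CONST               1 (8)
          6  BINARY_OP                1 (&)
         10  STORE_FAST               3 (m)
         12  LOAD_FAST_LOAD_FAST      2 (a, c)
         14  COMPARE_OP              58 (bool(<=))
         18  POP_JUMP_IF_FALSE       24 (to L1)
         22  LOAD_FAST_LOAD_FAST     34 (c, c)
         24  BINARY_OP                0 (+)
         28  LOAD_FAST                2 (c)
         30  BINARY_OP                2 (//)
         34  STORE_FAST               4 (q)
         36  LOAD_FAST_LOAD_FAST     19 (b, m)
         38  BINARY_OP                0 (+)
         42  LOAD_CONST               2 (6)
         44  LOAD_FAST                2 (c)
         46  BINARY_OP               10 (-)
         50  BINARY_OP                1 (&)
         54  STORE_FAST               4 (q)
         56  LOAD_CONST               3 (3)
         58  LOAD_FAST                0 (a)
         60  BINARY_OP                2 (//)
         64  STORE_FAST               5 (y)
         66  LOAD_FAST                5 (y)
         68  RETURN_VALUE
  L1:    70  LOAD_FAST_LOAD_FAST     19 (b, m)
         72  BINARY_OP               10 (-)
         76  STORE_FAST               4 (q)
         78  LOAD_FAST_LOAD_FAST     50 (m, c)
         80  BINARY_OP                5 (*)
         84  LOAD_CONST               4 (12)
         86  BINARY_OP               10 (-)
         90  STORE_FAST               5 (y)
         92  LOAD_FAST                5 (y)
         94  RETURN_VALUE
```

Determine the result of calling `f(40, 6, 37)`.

LOAD_FAST c → push 37. Stack: [37]
LOAD_CONST → push 8. Stack: [37, 8]
BINARY_OP & → 37 & 8 = 0. Stack: [0]
STORE_FAST m → m=0. Stack: []
LOAD_FAST_LOAD_FAST a,c → push 40,37. Stack: [40, 37]
COMPARE_OP bool(<=) → 40 vs 37 = False. Stack: [False]
POP_JUMP_IF_FALSE → pop False; jump. Stack: []
LOAD_FAST_LOAD_FAST b,m → push 6,0. Stack: [6, 0]
BINARY_OP - → 6 - 0 = 6. Stack: [6]
STORE_FAST q → q=6. Stack: []
LOAD_FAST_LOAD_FAST m,c → push 0,37. Stack: [0, 37]
BINARY_OP * → 0 * 37 = 0. Stack: [0]
LOAD_CONST → push 12. Stack: [0, 12]
BINARY_OP - → 0 - 12 = -12. Stack: [-12]
STORE_FAST y → y=-12. Stack: []
LOAD_FAST y → push -12. Stack: [-12]
RETURN_VALUE → return -12.

-12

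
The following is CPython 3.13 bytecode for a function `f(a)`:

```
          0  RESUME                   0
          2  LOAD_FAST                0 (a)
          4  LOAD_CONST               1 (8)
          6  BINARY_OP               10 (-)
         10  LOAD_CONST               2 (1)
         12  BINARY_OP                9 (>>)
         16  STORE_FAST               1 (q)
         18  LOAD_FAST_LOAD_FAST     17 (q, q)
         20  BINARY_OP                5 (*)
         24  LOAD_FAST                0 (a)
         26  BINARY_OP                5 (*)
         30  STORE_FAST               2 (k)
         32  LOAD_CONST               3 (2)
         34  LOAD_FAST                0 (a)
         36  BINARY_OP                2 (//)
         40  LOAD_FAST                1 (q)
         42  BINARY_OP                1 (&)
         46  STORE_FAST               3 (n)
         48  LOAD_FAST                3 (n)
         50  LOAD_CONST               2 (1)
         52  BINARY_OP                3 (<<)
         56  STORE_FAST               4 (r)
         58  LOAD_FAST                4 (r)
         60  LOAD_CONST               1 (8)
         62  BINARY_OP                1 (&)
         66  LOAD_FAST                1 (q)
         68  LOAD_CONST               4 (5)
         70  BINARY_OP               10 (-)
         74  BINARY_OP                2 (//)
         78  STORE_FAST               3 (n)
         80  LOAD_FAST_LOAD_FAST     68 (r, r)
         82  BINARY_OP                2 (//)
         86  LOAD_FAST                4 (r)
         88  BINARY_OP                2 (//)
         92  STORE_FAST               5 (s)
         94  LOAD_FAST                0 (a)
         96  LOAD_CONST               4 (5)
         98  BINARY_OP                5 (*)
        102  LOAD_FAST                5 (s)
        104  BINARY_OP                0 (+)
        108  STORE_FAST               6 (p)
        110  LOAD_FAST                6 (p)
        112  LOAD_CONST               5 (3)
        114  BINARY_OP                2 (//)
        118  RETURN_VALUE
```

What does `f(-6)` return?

-11

LOAD_FAST a → push -6. Stack: [-6]
LOAD_CONST → push 8. Stack: [-6, 8]
BINARY_OP - → -6 - 8 = -14. Stack: [-14]
LOAD_CONST → push 1. Stack: [-14, 1]
BINARY_OP >> → -14 >> 1 = -7. Stack: [-7]
STORE_FAST q → q=-7. Stack: []
LOAD_FAST_LOAD_FAST q,q → push -7,-7. Stack: [-7, -7]
BINARY_OP * → -7 * -7 = 49. Stack: [49]
LOAD_FAST a → push -6. Stack: [49, -6]
BINARY_OP * → 49 * -6 = -294. Stack: [-294]
STORE_FAST k → k=-294. Stack: []
LOAD_CONST → push 2. Stack: [2]
LOAD_FAST a → push -6. Stack: [2, -6]
BINARY_OP // → 2 // -6 = -1. Stack: [-1]
LOAD_FAST q → push -7. Stack: [-1, -7]
BINARY_OP & → -1 & -7 = -7. Stack: [-7]
STORE_FAST n → n=-7. Stack: []
LOAD_FAST n → push -7. Stack: [-7]
LOAD_CONST → push 1. Stack: [-7, 1]
BINARY_OP << → -7 << 1 = -14. Stack: [-14]
STORE_FAST r → r=-14. Stack: []
LOAD_FAST r → push -14. Stack: [-14]
LOAD_CONST → push 8. Stack: [-14, 8]
BINARY_OP & → -14 & 8 = 0. Stack: [0]
LOAD_FAST q → push -7. Stack: [0, -7]
LOAD_CONST → push 5. Stack: [0, -7, 5]
BINARY_OP - → -7 - 5 = -12. Stack: [0, -12]
BINARY_OP // → 0 // -12 = 0. Stack: [0]
STORE_FAST n → n=0. Stack: []
LOAD_FAST_LOAD_FAST r,r → push -14,-14. Stack: [-14, -14]
BINARY_OP // → -14 // -14 = 1. Stack: [1]
LOAD_FAST r → push -14. Stack: [1, -14]
BINARY_OP // → 1 // -14 = -1. Stack: [-1]
STORE_FAST s → s=-1. Stack: []
LOAD_FAST a → push -6. Stack: [-6]
LOAD_CONST → push 5. Stack: [-6, 5]
BINARY_OP * → -6 * 5 = -30. Stack: [-30]
LOAD_FAST s → push -1. Stack: [-30, -1]
BINARY_OP + → -30 + -1 = -31. Stack: [-31]
STORE_FAST p → p=-31. Stack: []
LOAD_FAST p → push -31. Stack: [-31]
LOAD_CONST → push 3. Stack: [-31, 3]
BINARY_OP // → -31 // 3 = -11. Stack: [-11]
RETURN_VALUE → return -11.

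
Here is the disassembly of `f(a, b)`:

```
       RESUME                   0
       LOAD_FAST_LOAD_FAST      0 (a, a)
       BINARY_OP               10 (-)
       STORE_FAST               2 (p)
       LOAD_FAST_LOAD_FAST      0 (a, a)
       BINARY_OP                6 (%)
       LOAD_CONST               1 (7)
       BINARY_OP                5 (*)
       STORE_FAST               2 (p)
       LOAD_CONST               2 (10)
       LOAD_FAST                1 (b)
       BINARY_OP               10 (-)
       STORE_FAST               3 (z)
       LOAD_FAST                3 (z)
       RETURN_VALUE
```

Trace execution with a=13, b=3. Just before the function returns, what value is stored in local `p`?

LOAD_FAST_LOAD_FAST a,a → push 13,13. Stack: [13, 13]
BINARY_OP - → 13 - 13 = 0. Stack: [0]
STORE_FAST p → p=0. Stack: []
LOAD_FAST_LOAD_FAST a,a → push 13,13. Stack: [13, 13]
BINARY_OP % → 13 % 13 = 0. Stack: [0]
LOAD_CONST → push 7. Stack: [0, 7]
BINARY_OP * → 0 * 7 = 0. Stack: [0]
STORE_FAST p → p=0. Stack: []
LOAD_CONST → push 10. Stack: [10]
LOAD_FAST b → push 3. Stack: [10, 3]
BINARY_OP - → 10 - 3 = 7. Stack: [7]
STORE_FAST z → z=7. Stack: []
LOAD_FAST z → push 7. Stack: [7]
RETURN_VALUE → return 7.

0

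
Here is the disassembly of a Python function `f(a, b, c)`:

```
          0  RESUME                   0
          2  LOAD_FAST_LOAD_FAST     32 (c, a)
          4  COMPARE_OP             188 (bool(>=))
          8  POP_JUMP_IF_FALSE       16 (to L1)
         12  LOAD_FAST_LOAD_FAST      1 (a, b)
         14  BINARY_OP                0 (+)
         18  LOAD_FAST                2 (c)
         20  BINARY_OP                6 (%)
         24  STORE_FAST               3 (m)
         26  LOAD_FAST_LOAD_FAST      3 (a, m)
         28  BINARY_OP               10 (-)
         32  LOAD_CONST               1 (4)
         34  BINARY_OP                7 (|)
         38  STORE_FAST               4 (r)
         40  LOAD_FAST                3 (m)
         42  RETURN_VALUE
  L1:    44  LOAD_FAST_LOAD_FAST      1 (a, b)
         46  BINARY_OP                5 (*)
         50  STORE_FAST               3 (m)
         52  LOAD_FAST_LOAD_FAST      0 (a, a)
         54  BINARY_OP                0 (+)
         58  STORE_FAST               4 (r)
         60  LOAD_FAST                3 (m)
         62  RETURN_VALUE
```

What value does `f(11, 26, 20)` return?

17

LOAD_FAST_LOAD_FAST c,a → push 20,11. Stack: [20, 11]
COMPARE_OP bool(>=) → 20 vs 11 = True. Stack: [True]
POP_JUMP_IF_FALSE → pop True; no jump. Stack: []
LOAD_FAST_LOAD_FAST a,b → push 11,26. Stack: [11, 26]
BINARY_OP + → 11 + 26 = 37. Stack: [37]
LOAD_FAST c → push 20. Stack: [37, 20]
BINARY_OP % → 37 % 20 = 17. Stack: [17]
STORE_FAST m → m=17. Stack: []
LOAD_FAST_LOAD_FAST a,m → push 11,17. Stack: [11, 17]
BINARY_OP - → 11 - 17 = -6. Stack: [-6]
LOAD_CONST → push 4. Stack: [-6, 4]
BINARY_OP | → -6 | 4 = -2. Stack: [-2]
STORE_FAST r → r=-2. Stack: []
LOAD_FAST m → push 17. Stack: [17]
RETURN_VALUE → return 17.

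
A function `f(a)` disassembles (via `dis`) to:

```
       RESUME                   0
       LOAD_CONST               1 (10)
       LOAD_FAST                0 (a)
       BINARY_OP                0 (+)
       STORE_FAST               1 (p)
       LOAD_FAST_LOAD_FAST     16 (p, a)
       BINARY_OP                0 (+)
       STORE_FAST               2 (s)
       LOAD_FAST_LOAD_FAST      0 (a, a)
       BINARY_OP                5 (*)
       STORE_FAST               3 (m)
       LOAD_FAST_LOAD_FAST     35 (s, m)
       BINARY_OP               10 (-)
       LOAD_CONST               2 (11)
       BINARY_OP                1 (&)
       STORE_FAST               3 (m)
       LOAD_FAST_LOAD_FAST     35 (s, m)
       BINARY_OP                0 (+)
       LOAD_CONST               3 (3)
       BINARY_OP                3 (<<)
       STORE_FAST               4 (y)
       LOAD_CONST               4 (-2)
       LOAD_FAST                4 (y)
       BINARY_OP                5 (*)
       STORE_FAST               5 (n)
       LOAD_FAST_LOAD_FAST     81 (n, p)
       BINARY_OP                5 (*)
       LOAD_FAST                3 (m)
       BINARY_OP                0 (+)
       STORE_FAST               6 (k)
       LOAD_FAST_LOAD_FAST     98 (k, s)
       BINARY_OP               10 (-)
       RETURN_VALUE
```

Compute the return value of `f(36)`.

LOAD_CONST → push 10. Stack: [10]
LOAD_FAST a → push 36. Stack: [10, 36]
BINARY_OP + → 10 + 36 = 46. Stack: [46]
STORE_FAST p → p=46. Stack: []
LOAD_FAST_LOAD_FAST p,a → push 46,36. Stack: [46, 36]
BINARY_OP + → 46 + 36 = 82. Stack: [82]
STORE_FAST s → s=82. Stack: []
LOAD_FAST_LOAD_FAST a,a → push 36,36. Stack: [36, 36]
BINARY_OP * → 36 * 36 = 1296. Stack: [1296]
STORE_FAST m → m=1296. Stack: []
LOAD_FAST_LOAD_FAST s,m → push 82,1296. Stack: [82, 1296]
BINARY_OP - → 82 - 1296 = -1214. Stack: [-1214]
LOAD_CONST → push 11. Stack: [-1214, 11]
BINARY_OP & → -1214 & 11 = 2. Stack: [2]
STORE_FAST m → m=2. Stack: []
LOAD_FAST_LOAD_FAST s,m → push 82,2. Stack: [82, 2]
BINARY_OP + → 82 + 2 = 84. Stack: [84]
LOAD_CONST → push 3. Stack: [84, 3]
BINARY_OP << → 84 << 3 = 672. Stack: [672]
STORE_FAST y → y=672. Stack: []
LOAD_CONST → push -2. Stack: [-2]
LOAD_FAST y → push 672. Stack: [-2, 672]
BINARY_OP * → -2 * 672 = -1344. Stack: [-1344]
STORE_FAST n → n=-1344. Stack: []
LOAD_FAST_LOAD_FAST n,p → push -1344,46. Stack: [-1344, 46]
BINARY_OP * → -1344 * 46 = -61824. Stack: [-61824]
LOAD_FAST m → push 2. Stack: [-61824, 2]
BINARY_OP + → -61824 + 2 = -61822. Stack: [-61822]
STORE_FAST k → k=-61822. Stack: []
LOAD_FAST_LOAD_FAST k,s → push -61822,82. Stack: [-61822, 82]
BINARY_OP - → -61822 - 82 = -61904. Stack: [-61904]
RETURN_VALUE → return -61904.

-61904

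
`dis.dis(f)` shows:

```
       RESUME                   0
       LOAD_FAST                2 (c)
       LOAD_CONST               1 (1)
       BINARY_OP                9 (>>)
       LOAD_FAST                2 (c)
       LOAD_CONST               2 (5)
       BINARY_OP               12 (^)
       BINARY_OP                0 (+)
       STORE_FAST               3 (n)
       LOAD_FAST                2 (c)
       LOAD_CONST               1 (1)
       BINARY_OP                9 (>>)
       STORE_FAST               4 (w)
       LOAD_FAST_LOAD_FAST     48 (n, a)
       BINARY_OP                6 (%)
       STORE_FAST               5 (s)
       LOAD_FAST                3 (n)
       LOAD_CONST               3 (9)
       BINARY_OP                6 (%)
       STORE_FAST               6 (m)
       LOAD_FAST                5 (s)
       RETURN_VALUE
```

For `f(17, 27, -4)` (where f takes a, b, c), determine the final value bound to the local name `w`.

-2

LOAD_FAST c → push -4. Stack: [-4]
LOAD_CONST → push 1. Stack: [-4, 1]
BINARY_OP >> → -4 >> 1 = -2. Stack: [-2]
LOAD_FAST c → push -4. Stack: [-2, -4]
LOAD_CONST → push 5. Stack: [-2, -4, 5]
BINARY_OP ^ → -4 ^ 5 = -7. Stack: [-2, -7]
BINARY_OP + → -2 + -7 = -9. Stack: [-9]
STORE_FAST n → n=-9. Stack: []
LOAD_FAST c → push -4. Stack: [-4]
LOAD_CONST → push 1. Stack: [-4, 1]
BINARY_OP >> → -4 >> 1 = -2. Stack: [-2]
STORE_FAST w → w=-2. Stack: []
LOAD_FAST_LOAD_FAST n,a → push -9,17. Stack: [-9, 17]
BINARY_OP % → -9 % 17 = 8. Stack: [8]
STORE_FAST s → s=8. Stack: []
LOAD_FAST n → push -9. Stack: [-9]
LOAD_CONST → push 9. Stack: [-9, 9]
BINARY_OP % → -9 % 9 = 0. Stack: [0]
STORE_FAST m → m=0. Stack: []
LOAD_FAST s → push 8. Stack: [8]
RETURN_VALUE → return 8.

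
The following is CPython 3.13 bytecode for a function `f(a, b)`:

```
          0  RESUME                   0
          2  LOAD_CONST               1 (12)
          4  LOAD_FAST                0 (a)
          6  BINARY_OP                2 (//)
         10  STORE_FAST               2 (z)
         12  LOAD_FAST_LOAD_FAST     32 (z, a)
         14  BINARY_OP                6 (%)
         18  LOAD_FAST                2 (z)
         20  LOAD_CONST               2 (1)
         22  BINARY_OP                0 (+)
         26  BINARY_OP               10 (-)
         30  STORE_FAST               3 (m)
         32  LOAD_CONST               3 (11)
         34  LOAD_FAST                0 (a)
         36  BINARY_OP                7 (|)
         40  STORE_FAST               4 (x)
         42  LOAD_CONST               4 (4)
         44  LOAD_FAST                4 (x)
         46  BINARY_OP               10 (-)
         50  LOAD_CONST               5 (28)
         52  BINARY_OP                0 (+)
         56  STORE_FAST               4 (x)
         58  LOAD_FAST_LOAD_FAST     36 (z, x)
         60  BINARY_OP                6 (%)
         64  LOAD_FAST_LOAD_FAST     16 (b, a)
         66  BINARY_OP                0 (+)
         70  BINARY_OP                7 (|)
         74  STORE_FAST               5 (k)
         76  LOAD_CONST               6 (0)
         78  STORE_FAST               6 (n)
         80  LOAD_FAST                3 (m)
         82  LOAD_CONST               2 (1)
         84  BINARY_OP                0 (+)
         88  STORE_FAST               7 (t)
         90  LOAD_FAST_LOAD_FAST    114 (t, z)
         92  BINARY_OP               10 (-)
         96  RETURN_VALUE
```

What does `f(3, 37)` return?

LOAD_CONST → push 12. Stack: [12]
LOAD_FAST a → push 3. Stack: [12, 3]
BINARY_OP // → 12 // 3 = 4. Stack: [4]
STORE_FAST z → z=4. Stack: []
LOAD_FAST_LOAD_FAST z,a → push 4,3. Stack: [4, 3]
BINARY_OP % → 4 % 3 = 1. Stack: [1]
LOAD_FAST z → push 4. Stack: [1, 4]
LOAD_CONST → push 1. Stack: [1, 4, 1]
BINARY_OP + → 4 + 1 = 5. Stack: [1, 5]
BINARY_OP - → 1 - 5 = -4. Stack: [-4]
STORE_FAST m → m=-4. Stack: []
LOAD_CONST → push 11. Stack: [11]
LOAD_FAST a → push 3. Stack: [11, 3]
BINARY_OP | → 11 | 3 = 11. Stack: [11]
STORE_FAST x → x=11. Stack: []
LOAD_CONST → push 4. Stack: [4]
LOAD_FAST x → push 11. Stack: [4, 11]
BINARY_OP - → 4 - 11 = -7. Stack: [-7]
LOAD_CONST → push 28. Stack: [-7, 28]
BINARY_OP + → -7 + 28 = 21. Stack: [21]
STORE_FAST x → x=21. Stack: []
LOAD_FAST_LOAD_FAST z,x → push 4,21. Stack: [4, 21]
BINARY_OP % → 4 % 21 = 4. Stack: [4]
LOAD_FAST_LOAD_FAST b,a → push 37,3. Stack: [4, 37, 3]
BINARY_OP + → 37 + 3 = 40. Stack: [4, 40]
BINARY_OP | → 4 | 40 = 44. Stack: [44]
STORE_FAST k → k=44. Stack: []
LOAD_CONST → push 0. Stack: [0]
STORE_FAST n → n=0. Stack: []
LOAD_FAST m → push -4. Stack: [-4]
LOAD_CONST → push 1. Stack: [-4, 1]
BINARY_OP + → -4 + 1 = -3. Stack: [-3]
STORE_FAST t → t=-3. Stack: []
LOAD_FAST_LOAD_FAST t,z → push -3,4. Stack: [-3, 4]
BINARY_OP - → -3 - 4 = -7. Stack: [-7]
RETURN_VALUE → return -7.

-7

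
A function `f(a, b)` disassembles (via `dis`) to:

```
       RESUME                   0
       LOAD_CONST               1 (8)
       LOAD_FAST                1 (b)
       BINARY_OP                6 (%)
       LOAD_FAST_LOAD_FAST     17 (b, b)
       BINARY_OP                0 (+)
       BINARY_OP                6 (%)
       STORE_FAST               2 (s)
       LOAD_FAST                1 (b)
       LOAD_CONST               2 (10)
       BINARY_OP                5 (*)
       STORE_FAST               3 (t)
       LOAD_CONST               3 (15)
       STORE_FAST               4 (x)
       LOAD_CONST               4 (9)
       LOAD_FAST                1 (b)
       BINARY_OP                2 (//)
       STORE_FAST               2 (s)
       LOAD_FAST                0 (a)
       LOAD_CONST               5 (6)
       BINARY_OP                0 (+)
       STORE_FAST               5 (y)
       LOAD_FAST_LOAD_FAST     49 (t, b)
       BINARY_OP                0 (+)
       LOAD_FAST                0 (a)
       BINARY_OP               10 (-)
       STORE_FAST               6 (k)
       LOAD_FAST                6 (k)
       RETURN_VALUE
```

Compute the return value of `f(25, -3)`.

LOAD_CONST → push 8. Stack: [8]
LOAD_FAST b → push -3. Stack: [8, -3]
BINARY_OP % → 8 % -3 = -1. Stack: [-1]
LOAD_FAST_LOAD_FAST b,b → push -3,-3. Stack: [-1, -3, -3]
BINARY_OP + → -3 + -3 = -6. Stack: [-1, -6]
BINARY_OP % → -1 % -6 = -1. Stack: [-1]
STORE_FAST s → s=-1. Stack: []
LOAD_FAST b → push -3. Stack: [-3]
LOAD_CONST → push 10. Stack: [-3, 10]
BINARY_OP * → -3 * 10 = -30. Stack: [-30]
STORE_FAST t → t=-30. Stack: []
LOAD_CONST → push 15. Stack: [15]
STORE_FAST x → x=15. Stack: []
LOAD_CONST → push 9. Stack: [9]
LOAD_FAST b → push -3. Stack: [9, -3]
BINARY_OP // → 9 // -3 = -3. Stack: [-3]
STORE_FAST s → s=-3. Stack: []
LOAD_FAST a → push 25. Stack: [25]
LOAD_CONST → push 6. Stack: [25, 6]
BINARY_OP + → 25 + 6 = 31. Stack: [31]
STORE_FAST y → y=31. Stack: []
LOAD_FAST_LOAD_FAST t,b → push -30,-3. Stack: [-30, -3]
BINARY_OP + → -30 + -3 = -33. Stack: [-33]
LOAD_FAST a → push 25. Stack: [-33, 25]
BINARY_OP - → -33 - 25 = -58. Stack: [-58]
STORE_FAST k → k=-58. Stack: []
LOAD_FAST k → push -58. Stack: [-58]
RETURN_VALUE → return -58.

-58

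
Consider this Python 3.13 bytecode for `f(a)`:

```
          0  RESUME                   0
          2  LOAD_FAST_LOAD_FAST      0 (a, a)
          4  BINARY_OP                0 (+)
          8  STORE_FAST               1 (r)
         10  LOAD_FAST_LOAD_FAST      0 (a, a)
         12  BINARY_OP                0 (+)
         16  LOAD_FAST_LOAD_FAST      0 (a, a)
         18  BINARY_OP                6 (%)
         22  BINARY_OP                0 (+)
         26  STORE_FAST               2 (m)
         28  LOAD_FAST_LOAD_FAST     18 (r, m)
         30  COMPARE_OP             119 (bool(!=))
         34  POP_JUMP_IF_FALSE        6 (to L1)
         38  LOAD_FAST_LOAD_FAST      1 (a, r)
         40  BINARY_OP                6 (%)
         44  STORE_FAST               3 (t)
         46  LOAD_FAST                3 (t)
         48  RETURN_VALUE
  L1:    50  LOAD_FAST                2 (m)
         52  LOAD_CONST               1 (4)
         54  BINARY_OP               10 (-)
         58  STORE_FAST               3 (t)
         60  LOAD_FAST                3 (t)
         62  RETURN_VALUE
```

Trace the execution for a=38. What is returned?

72

LOAD_FAST_LOAD_FAST a,a → push 38,38. Stack: [38, 38]
BINARY_OP + → 38 + 38 = 76. Stack: [76]
STORE_FAST r → r=76. Stack: []
LOAD_FAST_LOAD_FAST a,a → push 38,38. Stack: [38, 38]
BINARY_OP + → 38 + 38 = 76. Stack: [76]
LOAD_FAST_LOAD_FAST a,a → push 38,38. Stack: [76, 38, 38]
BINARY_OP % → 38 % 38 = 0. Stack: [76, 0]
BINARY_OP + → 76 + 0 = 76. Stack: [76]
STORE_FAST m → m=76. Stack: []
LOAD_FAST_LOAD_FAST r,m → push 76,76. Stack: [76, 76]
COMPARE_OP bool(!=) → 76 vs 76 = False. Stack: [False]
POP_JUMP_IF_FALSE → pop False; jump. Stack: []
LOAD_FAST m → push 76. Stack: [76]
LOAD_CONST → push 4. Stack: [76, 4]
BINARY_OP - → 76 - 4 = 72. Stack: [72]
STORE_FAST t → t=72. Stack: []
LOAD_FAST t → push 72. Stack: [72]
RETURN_VALUE → return 72.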